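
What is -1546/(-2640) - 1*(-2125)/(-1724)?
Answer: -368087/568920 ≈ -0.64699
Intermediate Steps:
-1546/(-2640) - 1*(-2125)/(-1724) = -1546*(-1/2640) + 2125*(-1/1724) = 773/1320 - 2125/1724 = -368087/568920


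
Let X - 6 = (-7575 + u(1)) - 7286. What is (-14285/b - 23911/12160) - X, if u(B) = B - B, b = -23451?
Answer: 4235726565539/285164160 ≈ 14854.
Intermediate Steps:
u(B) = 0
X = -14855 (X = 6 + ((-7575 + 0) - 7286) = 6 + (-7575 - 7286) = 6 - 14861 = -14855)
(-14285/b - 23911/12160) - X = (-14285/(-23451) - 23911/12160) - 1*(-14855) = (-14285*(-1/23451) - 23911*1/12160) + 14855 = (14285/23451 - 23911/12160) + 14855 = -387031261/285164160 + 14855 = 4235726565539/285164160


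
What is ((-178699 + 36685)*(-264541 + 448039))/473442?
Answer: -4343214162/78907 ≈ -55042.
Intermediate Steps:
((-178699 + 36685)*(-264541 + 448039))/473442 = -142014*183498*(1/473442) = -26059284972*1/473442 = -4343214162/78907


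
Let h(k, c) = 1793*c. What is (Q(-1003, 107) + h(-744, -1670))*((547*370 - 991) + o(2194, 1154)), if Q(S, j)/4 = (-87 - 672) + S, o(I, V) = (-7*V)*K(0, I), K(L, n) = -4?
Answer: -701450379538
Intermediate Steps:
o(I, V) = 28*V (o(I, V) = -7*V*(-4) = 28*V)
Q(S, j) = -3036 + 4*S (Q(S, j) = 4*((-87 - 672) + S) = 4*(-759 + S) = -3036 + 4*S)
(Q(-1003, 107) + h(-744, -1670))*((547*370 - 991) + o(2194, 1154)) = ((-3036 + 4*(-1003)) + 1793*(-1670))*((547*370 - 991) + 28*1154) = ((-3036 - 4012) - 2994310)*((202390 - 991) + 32312) = (-7048 - 2994310)*(201399 + 32312) = -3001358*233711 = -701450379538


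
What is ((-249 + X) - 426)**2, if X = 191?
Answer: 234256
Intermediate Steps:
((-249 + X) - 426)**2 = ((-249 + 191) - 426)**2 = (-58 - 426)**2 = (-484)**2 = 234256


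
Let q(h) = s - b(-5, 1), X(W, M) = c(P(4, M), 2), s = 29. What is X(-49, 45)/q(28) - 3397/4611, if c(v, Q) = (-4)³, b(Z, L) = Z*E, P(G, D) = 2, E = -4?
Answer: -108559/13833 ≈ -7.8478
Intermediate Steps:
b(Z, L) = -4*Z (b(Z, L) = Z*(-4) = -4*Z)
c(v, Q) = -64
X(W, M) = -64
q(h) = 9 (q(h) = 29 - (-4)*(-5) = 29 - 1*20 = 29 - 20 = 9)
X(-49, 45)/q(28) - 3397/4611 = -64/9 - 3397/4611 = -108559/13833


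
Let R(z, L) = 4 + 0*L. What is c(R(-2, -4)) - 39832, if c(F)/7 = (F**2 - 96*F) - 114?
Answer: -43206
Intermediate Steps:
R(z, L) = 4 (R(z, L) = 4 + 0 = 4)
c(F) = -798 - 672*F + 7*F**2 (c(F) = 7*((F**2 - 96*F) - 114) = 7*(-114 + F**2 - 96*F) = -798 - 672*F + 7*F**2)
c(R(-2, -4)) - 39832 = (-798 - 672*4 + 7*4**2) - 39832 = (-798 - 2688 + 7*16) - 39832 = (-798 - 2688 + 112) - 39832 = -3374 - 39832 = -43206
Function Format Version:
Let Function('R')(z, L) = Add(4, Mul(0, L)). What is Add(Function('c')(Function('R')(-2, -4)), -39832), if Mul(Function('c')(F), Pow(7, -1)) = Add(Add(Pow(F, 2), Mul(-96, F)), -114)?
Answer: -43206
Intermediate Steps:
Function('R')(z, L) = 4 (Function('R')(z, L) = Add(4, 0) = 4)
Function('c')(F) = Add(-798, Mul(-672, F), Mul(7, Pow(F, 2))) (Function('c')(F) = Mul(7, Add(Add(Pow(F, 2), Mul(-96, F)), -114)) = Mul(7, Add(-114, Pow(F, 2), Mul(-96, F))) = Add(-798, Mul(-672, F), Mul(7, Pow(F, 2))))
Add(Function('c')(Function('R')(-2, -4)), -39832) = Add(Add(-798, Mul(-672, 4), Mul(7, Pow(4, 2))), -39832) = Add(Add(-798, -2688, Mul(7, 16)), -39832) = Add(Add(-798, -2688, 112), -39832) = Add(-3374, -39832) = -43206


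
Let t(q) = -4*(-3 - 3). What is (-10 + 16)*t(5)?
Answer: 144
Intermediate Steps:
t(q) = 24 (t(q) = -4*(-6) = 24)
(-10 + 16)*t(5) = (-10 + 16)*24 = 6*24 = 144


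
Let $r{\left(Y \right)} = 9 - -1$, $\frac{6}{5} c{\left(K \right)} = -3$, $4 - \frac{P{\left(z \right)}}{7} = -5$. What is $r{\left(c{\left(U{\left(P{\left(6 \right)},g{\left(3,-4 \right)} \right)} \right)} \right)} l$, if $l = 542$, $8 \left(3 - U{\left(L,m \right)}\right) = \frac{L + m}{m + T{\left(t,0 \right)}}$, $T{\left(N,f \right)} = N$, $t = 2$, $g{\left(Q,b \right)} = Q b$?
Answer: $5420$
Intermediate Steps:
$P{\left(z \right)} = 63$ ($P{\left(z \right)} = 28 - -35 = 28 + 35 = 63$)
$U{\left(L,m \right)} = 3 - \frac{L + m}{8 \left(2 + m\right)}$ ($U{\left(L,m \right)} = 3 - \frac{\left(L + m\right) \frac{1}{m + 2}}{8} = 3 - \frac{\left(L + m\right) \frac{1}{2 + m}}{8} = 3 - \frac{\frac{1}{2 + m} \left(L + m\right)}{8} = 3 - \frac{L + m}{8 \left(2 + m\right)}$)
$c{\left(K \right)} = - \frac{5}{2}$ ($c{\left(K \right)} = \frac{5}{6} \left(-3\right) = - \frac{5}{2}$)
$r{\left(Y \right)} = 10$ ($r{\left(Y \right)} = 9 + 1 = 10$)
$r{\left(c{\left(U{\left(P{\left(6 \right)},g{\left(3,-4 \right)} \right)} \right)} \right)} l = 10 \cdot 542 = 5420$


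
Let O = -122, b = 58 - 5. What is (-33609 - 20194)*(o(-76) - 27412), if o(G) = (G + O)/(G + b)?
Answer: 33910847234/23 ≈ 1.4744e+9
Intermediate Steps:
b = 53
o(G) = (-122 + G)/(53 + G) (o(G) = (G - 122)/(G + 53) = (-122 + G)/(53 + G))
(-33609 - 20194)*(o(-76) - 27412) = (-33609 - 20194)*((-122 - 76)/(53 - 76) - 27412) = -53803*(-198/(-23) - 27412) = -53803*(-1/23*(-198) - 27412) = -53803*(198/23 - 27412) = -53803*(-630278/23) = 33910847234/23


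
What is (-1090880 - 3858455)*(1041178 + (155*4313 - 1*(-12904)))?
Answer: -8525709622995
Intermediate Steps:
(-1090880 - 3858455)*(1041178 + (155*4313 - 1*(-12904))) = -4949335*(1041178 + (668515 + 12904)) = -4949335*(1041178 + 681419) = -4949335*1722597 = -8525709622995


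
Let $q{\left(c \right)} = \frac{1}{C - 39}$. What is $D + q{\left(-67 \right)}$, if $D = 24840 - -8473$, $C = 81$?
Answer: $\frac{1399147}{42} \approx 33313.0$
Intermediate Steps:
$q{\left(c \right)} = \frac{1}{42}$ ($q{\left(c \right)} = \frac{1}{81 - 39} = \frac{1}{42}$)
$D = 33313$ ($D = 24840 + 8473 = 33313$)
$D + q{\left(-67 \right)} = 33313 + \frac{1}{42} = \frac{1399147}{42}$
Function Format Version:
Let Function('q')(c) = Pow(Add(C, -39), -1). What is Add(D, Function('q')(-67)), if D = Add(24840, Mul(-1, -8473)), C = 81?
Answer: Rational(1399147, 42) ≈ 33313.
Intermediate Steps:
Function('q')(c) = Rational(1, 42) (Function('q')(c) = Pow(Add(81, -39), -1) = Pow(42, -1) = Rational(1, 42))
D = 33313 (D = Add(24840, 8473) = 33313)
Add(D, Function('q')(-67)) = Add(33313, Rational(1, 42)) = Rational(1399147, 42)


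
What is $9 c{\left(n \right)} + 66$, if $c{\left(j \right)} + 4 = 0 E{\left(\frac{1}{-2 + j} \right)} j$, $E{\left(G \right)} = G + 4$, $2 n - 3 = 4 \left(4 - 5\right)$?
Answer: $30$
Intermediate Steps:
$n = - \frac{1}{2}$ ($n = \frac{3}{2} + \frac{4 \left(4 - 5\right)}{2} = \frac{3}{2} + \frac{4 \left(-1\right)}{2} = \frac{3}{2} + \frac{1}{2} \left(-4\right) = \frac{3}{2} - 2 = - \frac{1}{2} \approx -0.5$)
$E{\left(G \right)} = 4 + G$
$c{\left(j \right)} = -4$ ($c{\left(j \right)} = -4 + 0 \left(4 + \frac{1}{-2 + j}\right) j = -4 + 0 j = -4 + 0 = -4$)
$9 c{\left(n \right)} + 66 = 9 \left(-4\right) + 66 = -36 + 66 = 30$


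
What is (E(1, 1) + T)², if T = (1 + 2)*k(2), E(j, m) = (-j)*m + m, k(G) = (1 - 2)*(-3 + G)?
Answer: 9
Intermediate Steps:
k(G) = 3 - G (k(G) = -(-3 + G) = 3 - G)
E(j, m) = m - j*m (E(j, m) = -j*m + m = m - j*m)
T = 3 (T = (1 + 2)*(3 - 1*2) = 3*(3 - 2) = 3*1 = 3)
(E(1, 1) + T)² = (1*(1 - 1*1) + 3)² = (1*(1 - 1) + 3)² = (1*0 + 3)² = (0 + 3)² = 3² = 9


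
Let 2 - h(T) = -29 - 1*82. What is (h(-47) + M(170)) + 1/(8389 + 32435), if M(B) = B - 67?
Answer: 8817985/40824 ≈ 216.00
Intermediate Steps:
h(T) = 113 (h(T) = 2 - (-29 - 1*82) = 2 - (-29 - 82) = 2 - 1*(-111) = 2 + 111 = 113)
M(B) = -67 + B
(h(-47) + M(170)) + 1/(8389 + 32435) = (113 + (-67 + 170)) + 1/(8389 + 32435) = (113 + 103) + 1/40824 = 216 + 1/40824 = 8817985/40824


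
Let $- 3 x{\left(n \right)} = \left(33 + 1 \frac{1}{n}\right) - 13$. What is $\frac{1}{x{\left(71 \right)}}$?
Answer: $- \frac{213}{1421} \approx -0.14989$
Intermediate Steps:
$x{\left(n \right)} = - \frac{20}{3} - \frac{1}{3 n}$ ($x{\left(n \right)} = - \frac{\left(33 + 1 \frac{1}{n}\right) - 13}{3} = - \frac{\left(33 + \frac{1}{n}\right) - 13}{3} = - \frac{20 + \frac{1}{n}}{3} = - \frac{20}{3} - \frac{1}{3 n}$)
$\frac{1}{x{\left(71 \right)}} = \frac{1}{\frac{1}{3} \cdot \frac{1}{71} \left(-1 - 1420\right)} = \frac{1}{\frac{1}{3} \cdot \frac{1}{71} \left(-1421\right)} = \frac{1}{- \frac{1421}{213}} = - \frac{213}{1421}$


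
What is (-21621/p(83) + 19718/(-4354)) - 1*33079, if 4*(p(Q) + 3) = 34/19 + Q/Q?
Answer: -1289537094/54425 ≈ -23694.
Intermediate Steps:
p(Q) = -175/76 (p(Q) = -3 + (34/19 + Q/Q)/4 = -3 + (34*(1/19) + 1)/4 = -3 + (34/19 + 1)/4 = -3 + (¼)*(53/19) = -3 + 53/76 = -175/76)
(-21621/p(83) + 19718/(-4354)) - 1*33079 = (-21621/(-175/76) + 19718/(-4354)) - 1*33079 = (-21621*(-76/175) + 19718*(-1/4354)) - 33079 = (1643196/175 - 9859/2177) - 33079 = 510787481/54425 - 33079 = -1289537094/54425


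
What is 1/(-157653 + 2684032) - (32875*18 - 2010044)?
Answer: 3583148177427/2526379 ≈ 1.4183e+6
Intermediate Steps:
1/(-157653 + 2684032) - (32875*18 - 2010044) = 1/2526379 - (591750 - 2010044) = 1/2526379 - 1*(-1418294) = 1/2526379 + 1418294 = 3583148177427/2526379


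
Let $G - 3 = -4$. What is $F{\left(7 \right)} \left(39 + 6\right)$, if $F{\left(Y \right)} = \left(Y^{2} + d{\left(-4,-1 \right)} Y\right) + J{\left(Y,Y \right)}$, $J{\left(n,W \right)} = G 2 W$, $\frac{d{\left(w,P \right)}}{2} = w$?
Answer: $-945$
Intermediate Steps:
$G = -1$ ($G = 3 - 4 = -1$)
$d{\left(w,P \right)} = 2 w$
$J{\left(n,W \right)} = - 2 W$ ($J{\left(n,W \right)} = \left(-1\right) 2 W = - 2 W$)
$F{\left(Y \right)} = Y^{2} - 10 Y$ ($F{\left(Y \right)} = \left(Y^{2} + 2 \left(-4\right) Y\right) - 2 Y = \left(Y^{2} - 8 Y\right) - 2 Y = Y^{2} - 10 Y$)
$F{\left(7 \right)} \left(39 + 6\right) = 7 \left(-10 + 7\right) \left(39 + 6\right) = 7 \left(-3\right) 45 = \left(-21\right) 45 = -945$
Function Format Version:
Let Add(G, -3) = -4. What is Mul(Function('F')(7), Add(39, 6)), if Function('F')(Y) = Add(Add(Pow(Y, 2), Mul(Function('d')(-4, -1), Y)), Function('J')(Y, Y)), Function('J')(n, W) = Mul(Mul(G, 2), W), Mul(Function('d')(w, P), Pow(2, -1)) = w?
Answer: -945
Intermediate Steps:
G = -1 (G = Add(3, -4) = -1)
Function('d')(w, P) = Mul(2, w)
Function('J')(n, W) = Mul(-2, W) (Function('J')(n, W) = Mul(Mul(-1, 2), W) = Mul(-2, W))
Function('F')(Y) = Add(Pow(Y, 2), Mul(-10, Y)) (Function('F')(Y) = Add(Add(Pow(Y, 2), Mul(Mul(2, -4), Y)), Mul(-2, Y)) = Add(Add(Pow(Y, 2), Mul(-8, Y)), Mul(-2, Y)) = Add(Pow(Y, 2), Mul(-10, Y)))
Mul(Function('F')(7), Add(39, 6)) = Mul(Mul(7, Add(-10, 7)), Add(39, 6)) = Mul(Mul(7, -3), 45) = Mul(-21, 45) = -945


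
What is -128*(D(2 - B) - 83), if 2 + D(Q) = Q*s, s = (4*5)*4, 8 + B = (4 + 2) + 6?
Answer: 31360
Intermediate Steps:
B = 4 (B = -8 + ((4 + 2) + 6) = -8 + (6 + 6) = -8 + 12 = 4)
s = 80 (s = 20*4 = 80)
D(Q) = -2 + 80*Q (D(Q) = -2 + Q*80 = -2 + 80*Q)
-128*(D(2 - B) - 83) = -128*((-2 + 80*(2 - 1*4)) - 83) = -128*((-2 + 80*(2 - 4)) - 83) = -128*((-2 + 80*(-2)) - 83) = -128*((-2 - 160) - 83) = -128*(-162 - 83) = -128*(-245) = 31360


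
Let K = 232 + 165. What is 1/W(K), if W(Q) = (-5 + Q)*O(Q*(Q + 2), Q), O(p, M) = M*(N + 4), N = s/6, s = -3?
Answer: 1/544684 ≈ 1.8359e-6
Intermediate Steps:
N = -½ (N = -3/6 = -3*⅙ = -½ ≈ -0.50000)
O(p, M) = 7*M/2 (O(p, M) = M*(-½ + 4) = M*(7/2) = 7*M/2)
K = 397
W(Q) = 7*Q*(-5 + Q)/2 (W(Q) = (-5 + Q)*(7*Q/2) = 7*Q*(-5 + Q)/2)
1/W(K) = 1/((7/2)*397*(-5 + 397)) = 1/((7/2)*397*392) = 1/544684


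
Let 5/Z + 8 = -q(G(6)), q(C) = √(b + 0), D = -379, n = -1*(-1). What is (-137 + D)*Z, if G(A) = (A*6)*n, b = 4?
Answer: 258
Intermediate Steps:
n = 1
G(A) = 6*A (G(A) = (A*6)*1 = (6*A)*1 = 6*A)
q(C) = 2 (q(C) = √(4 + 0) = √4 = 2)
Z = -½ (Z = 5/(-8 - 1*2) = 5/(-8 - 2) = 5/(-10) = 5*(-⅒) = -½ ≈ -0.50000)
(-137 + D)*Z = (-137 - 379)*(-½) = -516*(-½) = 258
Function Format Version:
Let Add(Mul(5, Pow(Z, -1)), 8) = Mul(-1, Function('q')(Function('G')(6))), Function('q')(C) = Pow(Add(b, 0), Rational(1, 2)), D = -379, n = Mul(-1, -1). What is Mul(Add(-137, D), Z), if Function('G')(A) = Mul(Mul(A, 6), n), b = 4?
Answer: 258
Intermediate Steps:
n = 1
Function('G')(A) = Mul(6, A) (Function('G')(A) = Mul(Mul(A, 6), 1) = Mul(Mul(6, A), 1) = Mul(6, A))
Function('q')(C) = 2 (Function('q')(C) = Pow(Add(4, 0), Rational(1, 2)) = Pow(4, Rational(1, 2)) = 2)
Z = Rational(-1, 2) (Z = Mul(5, Pow(Add(-8, Mul(-1, 2)), -1)) = Mul(5, Pow(Add(-8, -2), -1)) = Mul(5, Pow(-10, -1)) = Mul(5, Rational(-1, 10)) = Rational(-1, 2) ≈ -0.50000)
Mul(Add(-137, D), Z) = Mul(Add(-137, -379), Rational(-1, 2)) = Mul(-516, Rational(-1, 2)) = 258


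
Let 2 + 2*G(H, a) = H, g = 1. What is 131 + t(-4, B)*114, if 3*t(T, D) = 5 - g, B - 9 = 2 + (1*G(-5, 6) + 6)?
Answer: 283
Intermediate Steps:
G(H, a) = -1 + H/2
B = 27/2 (B = 9 + (2 + (1*(-1 + (1/2)*(-5)) + 6)) = 9 + (2 + (1*(-1 - 5/2) + 6)) = 9 + (2 + (1*(-7/2) + 6)) = 9 + (2 + (-7/2 + 6)) = 9 + (2 + 5/2) = 9 + 9/2 = 27/2 ≈ 13.500)
t(T, D) = 4/3 (t(T, D) = (5 - 1*1)/3 = (5 - 1)/3 = (1/3)*4 = 4/3)
131 + t(-4, B)*114 = 131 + (4/3)*114 = 131 + 152 = 283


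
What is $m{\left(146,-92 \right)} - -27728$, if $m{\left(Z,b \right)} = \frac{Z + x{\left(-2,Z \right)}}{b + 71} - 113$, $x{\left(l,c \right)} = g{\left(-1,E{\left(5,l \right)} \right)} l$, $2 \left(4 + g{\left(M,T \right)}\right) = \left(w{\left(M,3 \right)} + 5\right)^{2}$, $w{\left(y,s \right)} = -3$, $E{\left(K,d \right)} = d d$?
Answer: $\frac{193255}{7} \approx 27608.0$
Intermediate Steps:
$E{\left(K,d \right)} = d^{2}$
$g{\left(M,T \right)} = -2$ ($g{\left(M,T \right)} = -4 + \frac{\left(-3 + 5\right)^{2}}{2} = -4 + \frac{2^{2}}{2} = -4 + \frac{1}{2} \cdot 4 = -4 + 2 = -2$)
$x{\left(l,c \right)} = - 2 l$
$m{\left(Z,b \right)} = -113 + \frac{4 + Z}{71 + b}$ ($m{\left(Z,b \right)} = \frac{Z - -4}{b + 71} - 113 = \frac{Z + 4}{71 + b} - 113 = \frac{4 + Z}{71 + b} - 113 = -113 + \frac{4 + Z}{71 + b}$)
$m{\left(146,-92 \right)} - -27728 = \frac{-8019 + 146 - -10396}{71 - 92} - -27728 = \frac{-8019 + 146 + 10396}{-21} + 27728 = \left(- \frac{1}{21}\right) 2523 + 27728 = - \frac{841}{7} + 27728 = \frac{193255}{7}$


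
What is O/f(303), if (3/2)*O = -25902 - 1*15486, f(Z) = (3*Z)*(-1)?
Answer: 27592/909 ≈ 30.354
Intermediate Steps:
f(Z) = -3*Z
O = -27592 (O = 2*(-25902 - 1*15486)/3 = 2*(-25902 - 15486)/3 = (⅔)*(-41388) = -27592)
O/f(303) = -27592/((-3*303)) = -27592/(-909) = -27592*(-1/909) = 27592/909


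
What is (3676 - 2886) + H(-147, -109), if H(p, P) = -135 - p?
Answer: 802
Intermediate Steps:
(3676 - 2886) + H(-147, -109) = (3676 - 2886) + (-135 - 1*(-147)) = 790 + (-135 + 147) = 790 + 12 = 802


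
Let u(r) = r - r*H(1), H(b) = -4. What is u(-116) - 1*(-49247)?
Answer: 48667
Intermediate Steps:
u(r) = 5*r (u(r) = r - r*(-4) = r - (-4)*r = r + 4*r = 5*r)
u(-116) - 1*(-49247) = 5*(-116) - 1*(-49247) = -580 + 49247 = 48667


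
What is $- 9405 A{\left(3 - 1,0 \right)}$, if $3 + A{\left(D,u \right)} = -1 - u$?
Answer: $37620$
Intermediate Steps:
$A{\left(D,u \right)} = -4 - u$ ($A{\left(D,u \right)} = -3 - \left(1 + u\right) = -4 - u$)
$- 9405 A{\left(3 - 1,0 \right)} = - 9405 \left(-4 - 0\right) = - 9405 \left(-4 + 0\right) = \left(-9405\right) \left(-4\right) = 37620$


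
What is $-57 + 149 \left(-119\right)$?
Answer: $-17788$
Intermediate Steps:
$-57 + 149 \left(-119\right) = -57 - 17731 = -17788$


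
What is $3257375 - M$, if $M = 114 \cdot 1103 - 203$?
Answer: $3131836$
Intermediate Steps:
$M = 125539$ ($M = 125742 - 203 = 125539$)
$3257375 - M = 3257375 - 125539 = 3131836$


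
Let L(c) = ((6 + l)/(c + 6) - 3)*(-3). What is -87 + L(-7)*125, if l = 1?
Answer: 3663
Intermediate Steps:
L(c) = 9 - 21/(6 + c) (L(c) = ((6 + 1)/(c + 6) - 3)*(-3) = (7/(6 + c) - 3)*(-3) = (-3 + 7/(6 + c))*(-3) = 9 - 21/(6 + c))
-87 + L(-7)*125 = -87 + (3*(11 + 3*(-7))/(6 - 7))*125 = -87 + (3*(11 - 21)/(-1))*125 = -87 + (3*(-1)*(-10))*125 = -87 + 30*125 = -87 + 3750 = 3663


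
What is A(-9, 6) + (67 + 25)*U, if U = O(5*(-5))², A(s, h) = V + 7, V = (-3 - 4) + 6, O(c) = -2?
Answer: 374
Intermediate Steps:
V = -1 (V = -7 + 6 = -1)
A(s, h) = 6 (A(s, h) = -1 + 7 = 6)
U = 4 (U = (-2)² = 4)
A(-9, 6) + (67 + 25)*U = 6 + (67 + 25)*4 = 6 + 92*4 = 6 + 368 = 374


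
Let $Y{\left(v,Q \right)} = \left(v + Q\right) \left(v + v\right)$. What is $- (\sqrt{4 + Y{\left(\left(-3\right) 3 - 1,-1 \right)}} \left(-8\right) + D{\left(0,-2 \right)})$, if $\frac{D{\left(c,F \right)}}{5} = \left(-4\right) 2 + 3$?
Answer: $25 + 32 \sqrt{14} \approx 144.73$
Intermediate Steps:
$D{\left(c,F \right)} = -25$ ($D{\left(c,F \right)} = 5 \left(\left(-4\right) 2 + 3\right) = 5 \left(-8 + 3\right) = 5 \left(-5\right) = -25$)
$Y{\left(v,Q \right)} = 2 v \left(Q + v\right)$ ($Y{\left(v,Q \right)} = \left(Q + v\right) 2 v = 2 v \left(Q + v\right)$)
$- (\sqrt{4 + Y{\left(\left(-3\right) 3 - 1,-1 \right)}} \left(-8\right) + D{\left(0,-2 \right)}) = - (\sqrt{4 + 2 \left(\left(-3\right) 3 - 1\right) \left(-1 - 10\right)} \left(-8\right) - 25) = - (\sqrt{4 + 2 \left(-9 - 1\right) \left(-1 - 10\right)} \left(-8\right) - 25) = - (\sqrt{4 + 2 \left(-10\right) \left(-1 - 10\right)} \left(-8\right) - 25) = - (\sqrt{4 + 2 \left(-10\right) \left(-11\right)} \left(-8\right) - 25) = - (\sqrt{4 + 220} \left(-8\right) - 25) = - (\sqrt{224} \left(-8\right) - 25) = - (4 \sqrt{14} \left(-8\right) - 25) = - (- 32 \sqrt{14} - 25) = - (-25 - 32 \sqrt{14}) = 25 + 32 \sqrt{14}$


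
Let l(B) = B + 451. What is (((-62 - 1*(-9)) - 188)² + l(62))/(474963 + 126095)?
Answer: 29297/300529 ≈ 0.097485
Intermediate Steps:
l(B) = 451 + B
(((-62 - 1*(-9)) - 188)² + l(62))/(474963 + 126095) = (((-62 - 1*(-9)) - 188)² + (451 + 62))/(474963 + 126095) = (((-62 + 9) - 188)² + 513)/601058 = ((-53 - 188)² + 513)*(1/601058) = ((-241)² + 513)*(1/601058) = (58081 + 513)*(1/601058) = 58594*(1/601058) = 29297/300529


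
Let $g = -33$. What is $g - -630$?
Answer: $597$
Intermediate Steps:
$g - -630 = -33 - -630 = -33 + 630 = 597$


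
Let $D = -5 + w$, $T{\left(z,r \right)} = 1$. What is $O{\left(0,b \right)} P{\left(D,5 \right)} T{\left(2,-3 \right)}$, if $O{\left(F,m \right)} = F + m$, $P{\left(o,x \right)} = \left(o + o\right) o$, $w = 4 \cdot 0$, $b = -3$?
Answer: $-150$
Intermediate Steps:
$w = 0$
$D = -5$ ($D = -5 + 0 = -5$)
$P{\left(o,x \right)} = 2 o^{2}$ ($P{\left(o,x \right)} = 2 o o = 2 o^{2}$)
$O{\left(0,b \right)} P{\left(D,5 \right)} T{\left(2,-3 \right)} = \left(0 - 3\right) 2 \left(-5\right)^{2} \cdot 1 = - 3 \cdot 2 \cdot 25 \cdot 1 = \left(-3\right) 50 \cdot 1 = \left(-150\right) 1 = -150$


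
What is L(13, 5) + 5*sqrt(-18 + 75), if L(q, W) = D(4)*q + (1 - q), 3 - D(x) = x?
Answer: -25 + 5*sqrt(57) ≈ 12.749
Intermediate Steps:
D(x) = 3 - x
L(q, W) = 1 - 2*q (L(q, W) = (3 - 1*4)*q + (1 - q) = (3 - 4)*q + (1 - q) = -q + (1 - q) = 1 - 2*q)
L(13, 5) + 5*sqrt(-18 + 75) = (1 - 2*13) + 5*sqrt(-18 + 75) = (1 - 26) + 5*sqrt(57) = -25 + 5*sqrt(57)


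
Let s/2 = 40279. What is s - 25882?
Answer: 54676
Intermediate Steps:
s = 80558 (s = 2*40279 = 80558)
s - 25882 = 80558 - 25882 = 54676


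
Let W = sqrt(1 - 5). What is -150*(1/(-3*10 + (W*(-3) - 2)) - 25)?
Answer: 198990/53 - 45*I/53 ≈ 3754.5 - 0.84906*I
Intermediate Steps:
W = 2*I (W = sqrt(-4) = 2*I ≈ 2.0*I)
-150*(1/(-3*10 + (W*(-3) - 2)) - 25) = -150*(1/(-3*10 + ((2*I)*(-3) - 2)) - 25) = -150*(1/(-30 + (-6*I - 2)) - 25) = -150*(1/(-30 + (-2 - 6*I)) - 25) = -150*(1/(-32 - 6*I) - 25) = -150*((-32 + 6*I)/1060 - 25) = -150*(-25 + (-32 + 6*I)/1060) = 3750 - 15*(-32 + 6*I)/106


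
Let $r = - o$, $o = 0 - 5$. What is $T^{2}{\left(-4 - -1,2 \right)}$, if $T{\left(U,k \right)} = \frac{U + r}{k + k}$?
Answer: $\frac{1}{4} \approx 0.25$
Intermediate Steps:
$o = -5$ ($o = 0 - 5 = -5$)
$r = 5$ ($r = \left(-1\right) \left(-5\right) = 5$)
$T{\left(U,k \right)} = \frac{5 + U}{2 k}$ ($T{\left(U,k \right)} = \frac{U + 5}{k + k} = \frac{5 + U}{2 k}$)
$T^{2}{\left(-4 - -1,2 \right)} = \left(\frac{5 - 3}{2 \cdot 2}\right)^{2} = \left(\frac{1}{2} \cdot \frac{1}{2} \left(5 + \left(-4 + 1\right)\right)\right)^{2} = \left(\frac{1}{2} \cdot \frac{1}{2} \left(5 - 3\right)\right)^{2} = \left(\frac{1}{2} \cdot \frac{1}{2} \cdot 2\right)^{2} = \left(\frac{1}{2}\right)^{2} = \frac{1}{4}$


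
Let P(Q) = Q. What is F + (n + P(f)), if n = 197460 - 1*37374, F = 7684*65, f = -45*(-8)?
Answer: 659906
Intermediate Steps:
f = 360
F = 499460
n = 160086 (n = 197460 - 37374 = 160086)
F + (n + P(f)) = 499460 + (160086 + 360) = 499460 + 160446 = 659906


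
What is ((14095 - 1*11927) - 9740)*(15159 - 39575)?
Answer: 184877952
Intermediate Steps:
((14095 - 1*11927) - 9740)*(15159 - 39575) = ((14095 - 11927) - 9740)*(-24416) = (2168 - 9740)*(-24416) = -7572*(-24416) = 184877952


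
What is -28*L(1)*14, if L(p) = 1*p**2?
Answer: -392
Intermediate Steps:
L(p) = p**2
-28*L(1)*14 = -28*1**2*14 = -28*1*14 = -28*14 = -392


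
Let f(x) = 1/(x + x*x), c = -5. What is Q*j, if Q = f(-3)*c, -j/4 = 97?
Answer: 970/3 ≈ 323.33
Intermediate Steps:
f(x) = 1/(x + x²)
j = -388 (j = -4*97 = -388)
Q = -⅚ (Q = (1/((-3)*(1 - 3)))*(-5) = -⅓/(-2)*(-5) = -⅓*(-½)*(-5) = (⅙)*(-5) = -⅚ ≈ -0.83333)
Q*j = -⅚*(-388) = 970/3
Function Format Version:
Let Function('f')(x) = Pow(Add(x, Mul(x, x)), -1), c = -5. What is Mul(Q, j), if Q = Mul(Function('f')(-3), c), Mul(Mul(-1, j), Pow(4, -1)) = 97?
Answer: Rational(970, 3) ≈ 323.33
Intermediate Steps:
Function('f')(x) = Pow(Add(x, Pow(x, 2)), -1)
j = -388 (j = Mul(-4, 97) = -388)
Q = Rational(-5, 6) (Q = Mul(Mul(Pow(-3, -1), Pow(Add(1, -3), -1)), -5) = Mul(Mul(Rational(-1, 3), Pow(-2, -1)), -5) = Mul(Mul(Rational(-1, 3), Rational(-1, 2)), -5) = Mul(Rational(1, 6), -5) = Rational(-5, 6) ≈ -0.83333)
Mul(Q, j) = Mul(Rational(-5, 6), -388) = Rational(970, 3)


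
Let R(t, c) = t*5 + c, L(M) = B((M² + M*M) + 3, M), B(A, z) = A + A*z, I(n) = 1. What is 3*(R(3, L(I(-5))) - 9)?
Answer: 48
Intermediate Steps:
L(M) = (1 + M)*(3 + 2*M²) (L(M) = ((M² + M*M) + 3)*(1 + M) = ((M² + M²) + 3)*(1 + M) = (2*M² + 3)*(1 + M) = (3 + 2*M²)*(1 + M) = (1 + M)*(3 + 2*M²))
R(t, c) = c + 5*t (R(t, c) = 5*t + c = c + 5*t)
3*(R(3, L(I(-5))) - 9) = 3*(((1 + 1)*(3 + 2*1²) + 5*3) - 9) = 3*((2*(3 + 2*1) + 15) - 9) = 3*((2*(3 + 2) + 15) - 9) = 3*((2*5 + 15) - 9) = 3*((10 + 15) - 9) = 3*(25 - 9) = 3*16 = 48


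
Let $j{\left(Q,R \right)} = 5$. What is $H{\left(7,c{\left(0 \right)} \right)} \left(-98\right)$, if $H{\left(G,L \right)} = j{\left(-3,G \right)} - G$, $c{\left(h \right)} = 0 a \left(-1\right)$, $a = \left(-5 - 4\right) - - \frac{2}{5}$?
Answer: $196$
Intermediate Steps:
$a = - \frac{43}{5}$ ($a = \left(-5 - 4\right) - \left(-2\right) \frac{1}{5} = -9 - - \frac{2}{5} = -9 + \frac{2}{5} = - \frac{43}{5} \approx -8.6$)
$c{\left(h \right)} = 0$ ($c{\left(h \right)} = 0 \left(- \frac{43}{5}\right) \left(-1\right) = 0 \left(-1\right) = 0$)
$H{\left(G,L \right)} = 5 - G$
$H{\left(7,c{\left(0 \right)} \right)} \left(-98\right) = \left(5 - 7\right) \left(-98\right) = \left(-2\right) \left(-98\right) = 196$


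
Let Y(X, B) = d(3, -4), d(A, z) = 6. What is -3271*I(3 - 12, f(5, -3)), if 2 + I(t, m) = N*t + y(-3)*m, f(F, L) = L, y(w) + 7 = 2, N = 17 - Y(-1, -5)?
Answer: 281306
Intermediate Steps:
Y(X, B) = 6
N = 11 (N = 17 - 1*6 = 17 - 6 = 11)
y(w) = -5 (y(w) = -7 + 2 = -5)
I(t, m) = -2 - 5*m + 11*t (I(t, m) = -2 + (11*t - 5*m) = -2 + (-5*m + 11*t) = -2 - 5*m + 11*t)
-3271*I(3 - 12, f(5, -3)) = -3271*(-2 - 5*(-3) + 11*(3 - 12)) = -3271*(-2 + 15 + 11*(-9)) = -3271*(-2 + 15 - 99) = -3271*(-86) = 281306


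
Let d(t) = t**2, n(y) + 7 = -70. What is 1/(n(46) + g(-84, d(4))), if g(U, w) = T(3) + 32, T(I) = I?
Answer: -1/42 ≈ -0.023810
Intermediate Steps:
n(y) = -77 (n(y) = -7 - 70 = -77)
g(U, w) = 35 (g(U, w) = 3 + 32 = 35)
1/(n(46) + g(-84, d(4))) = 1/(-77 + 35) = 1/(-42) = -1/42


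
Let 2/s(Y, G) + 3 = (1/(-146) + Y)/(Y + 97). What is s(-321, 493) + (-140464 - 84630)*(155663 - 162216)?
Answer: 75588475057182/51245 ≈ 1.4750e+9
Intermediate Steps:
s(Y, G) = 2/(-3 + (-1/146 + Y)/(97 + Y)) (s(Y, G) = 2/(-3 + (1/(-146) + Y)/(Y + 97)) = 2/(-3 + (-1/146 + Y)/(97 + Y)))
s(-321, 493) + (-140464 - 84630)*(155663 - 162216) = 292*(-97 - 1*(-321))/(42487 + 292*(-321)) + (-140464 - 84630)*(155663 - 162216) = 292*(-97 + 321)/(42487 - 93732) - 225094*(-6553) = 292*224/(-51245) + 1475040982 = 292*(-1/51245)*224 + 1475040982 = -65408/51245 + 1475040982 = 75588475057182/51245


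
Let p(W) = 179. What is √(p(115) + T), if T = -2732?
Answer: I*√2553 ≈ 50.527*I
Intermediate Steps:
√(p(115) + T) = √(179 - 2732) = √(-2553) = I*√2553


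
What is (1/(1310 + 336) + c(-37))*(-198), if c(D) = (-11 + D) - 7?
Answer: 8962371/823 ≈ 10890.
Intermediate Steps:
c(D) = -18 + D
(1/(1310 + 336) + c(-37))*(-198) = (1/(1310 + 336) + (-18 - 37))*(-198) = (1/1646 - 55)*(-198) = -90529/1646*(-198) = 8962371/823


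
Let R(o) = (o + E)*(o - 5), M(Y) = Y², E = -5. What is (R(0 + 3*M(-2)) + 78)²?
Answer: 16129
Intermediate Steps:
R(o) = (-5 + o)² (R(o) = (o - 5)*(o - 5) = (-5 + o)*(-5 + o) = (-5 + o)²)
(R(0 + 3*M(-2)) + 78)² = ((25 + (0 + 3*(-2)²)² - 10*(0 + 3*(-2)²)) + 78)² = ((25 + (0 + 3*4)² - 10*(0 + 3*4)) + 78)² = ((25 + (0 + 12)² - 10*(0 + 12)) + 78)² = ((25 + 12² - 10*12) + 78)² = ((25 + 144 - 120) + 78)² = (49 + 78)² = 127² = 16129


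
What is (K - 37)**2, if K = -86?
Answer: 15129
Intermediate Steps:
(K - 37)**2 = (-86 - 37)**2 = (-123)**2 = 15129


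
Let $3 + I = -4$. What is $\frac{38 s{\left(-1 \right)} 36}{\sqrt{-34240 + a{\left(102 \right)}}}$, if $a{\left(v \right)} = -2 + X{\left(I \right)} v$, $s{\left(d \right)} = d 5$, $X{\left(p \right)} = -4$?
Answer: $\frac{228 i \sqrt{154}}{77} \approx 36.746 i$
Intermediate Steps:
$I = -7$ ($I = -3 - 4 = -7$)
$s{\left(d \right)} = 5 d$
$a{\left(v \right)} = -2 - 4 v$
$\frac{38 s{\left(-1 \right)} 36}{\sqrt{-34240 + a{\left(102 \right)}}} = \frac{38 \cdot 5 \left(-1\right) 36}{\sqrt{-34240 - 410}} = \frac{38 \left(-5\right) 36}{\sqrt{-34240 - 410}} = \frac{\left(-190\right) 36}{\sqrt{-34240 - 410}} = - \frac{6840}{\sqrt{-34650}} = - \frac{6840}{15 i \sqrt{154}} = - 6840 \left(- \frac{i \sqrt{154}}{2310}\right) = \frac{228 i \sqrt{154}}{77}$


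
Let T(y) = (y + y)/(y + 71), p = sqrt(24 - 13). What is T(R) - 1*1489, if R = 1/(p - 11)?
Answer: -823342621/552949 - 142*sqrt(11)/552949 ≈ -1489.0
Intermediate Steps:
p = sqrt(11) ≈ 3.3166
R = 1/(-11 + sqrt(11)) (R = 1/(sqrt(11) - 11) = 1/(-11 + sqrt(11)) ≈ -0.13015)
T(y) = 2*y/(71 + y) (T(y) = (2*y)/(71 + y) = 2*y/(71 + y))
T(R) - 1*1489 = 2*(-1/10 - sqrt(11)/110)/(71 + (-1/10 - sqrt(11)/110)) - 1*1489 = 2*(-1/10 - sqrt(11)/110)/(709/10 - sqrt(11)/110) - 1489 = -1489 + 2*(-1/10 - sqrt(11)/110)/(709/10 - sqrt(11)/110)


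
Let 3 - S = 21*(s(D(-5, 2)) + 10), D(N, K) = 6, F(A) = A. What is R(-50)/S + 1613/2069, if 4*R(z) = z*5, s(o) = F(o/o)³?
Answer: 994153/943464 ≈ 1.0537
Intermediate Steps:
s(o) = 1 (s(o) = (o/o)³ = 1³ = 1)
R(z) = 5*z/4 (R(z) = (z*5)/4 = (5*z)/4 = 5*z/4)
S = -228 (S = 3 - 21*(1 + 10) = 3 - 21*11 = 3 - 1*231 = 3 - 231 = -228)
R(-50)/S + 1613/2069 = ((5/4)*(-50))/(-228) + 1613/2069 = -125/2*(-1/228) + 1613*(1/2069) = 125/456 + 1613/2069 = 994153/943464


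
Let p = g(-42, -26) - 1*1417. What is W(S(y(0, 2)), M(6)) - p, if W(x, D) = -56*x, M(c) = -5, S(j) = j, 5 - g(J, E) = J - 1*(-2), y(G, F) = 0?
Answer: 1372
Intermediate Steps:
g(J, E) = 3 - J (g(J, E) = 5 - (J - 1*(-2)) = 5 - (J + 2) = 5 - (2 + J) = 5 + (-2 - J) = 3 - J)
p = -1372 (p = (3 - 1*(-42)) - 1*1417 = (3 + 42) - 1417 = 45 - 1417 = -1372)
W(S(y(0, 2)), M(6)) - p = -56*0 - 1*(-1372) = 0 + 1372 = 1372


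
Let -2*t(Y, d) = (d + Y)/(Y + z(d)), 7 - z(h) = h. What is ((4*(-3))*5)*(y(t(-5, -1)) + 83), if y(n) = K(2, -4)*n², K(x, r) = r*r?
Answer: -5940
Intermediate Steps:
z(h) = 7 - h
K(x, r) = r²
t(Y, d) = -(Y + d)/(2*(7 + Y - d)) (t(Y, d) = -(d + Y)/(2*(Y + (7 - d))) = -(Y + d)/(2*(7 + Y - d)))
y(n) = 16*n² (y(n) = (-4)²*n² = 16*n²)
((4*(-3))*5)*(y(t(-5, -1)) + 83) = ((4*(-3))*5)*(16*((-5 - 1)/(2*(-7 - 1 - 1*(-5))))² + 83) = (-12*5)*(16*((½)*(-6)/(-7 - 1 + 5))² + 83) = -60*(16*((½)*(-6)/(-3))² + 83) = -60*(16*((½)*(-⅓)*(-6))² + 83) = -60*(16*1² + 83) = -60*(16*1 + 83) = -60*(16 + 83) = -60*99 = -5940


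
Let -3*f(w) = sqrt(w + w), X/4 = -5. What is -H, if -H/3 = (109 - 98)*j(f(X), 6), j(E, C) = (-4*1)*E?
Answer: 88*I*sqrt(10) ≈ 278.28*I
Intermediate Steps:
X = -20 (X = 4*(-5) = -20)
f(w) = -sqrt(2)*sqrt(w)/3 (f(w) = -sqrt(w + w)/3 = -sqrt(2)*sqrt(w)/3)
j(E, C) = -4*E
H = -88*I*sqrt(10) (H = -3*(109 - 98)*(-(-4)*sqrt(2)*sqrt(-20)/3) = -33*(-(-4)*sqrt(2)*2*I*sqrt(5)/3) = -33*(-(-8)*I*sqrt(10)/3) = -33*8*I*sqrt(10)/3 = -88*I*sqrt(10) ≈ -278.28*I)
-H = -(-88)*I*sqrt(10) = 88*I*sqrt(10)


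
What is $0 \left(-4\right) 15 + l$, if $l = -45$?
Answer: $-45$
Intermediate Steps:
$0 \left(-4\right) 15 + l = 0 \left(-4\right) 15 - 45 = 0 \cdot 15 - 45 = 0 - 45 = -45$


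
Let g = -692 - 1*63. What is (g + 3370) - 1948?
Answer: 667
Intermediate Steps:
g = -755 (g = -692 - 63 = -755)
(g + 3370) - 1948 = (-755 + 3370) - 1948 = 2615 - 1948 = 667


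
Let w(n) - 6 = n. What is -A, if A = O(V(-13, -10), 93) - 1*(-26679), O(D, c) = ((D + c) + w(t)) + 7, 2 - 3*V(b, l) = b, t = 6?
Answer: -26796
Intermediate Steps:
w(n) = 6 + n
V(b, l) = ⅔ - b/3
O(D, c) = 19 + D + c (O(D, c) = ((D + c) + (6 + 6)) + 7 = ((D + c) + 12) + 7 = (12 + D + c) + 7 = 19 + D + c)
A = 26796 (A = (19 + (⅔ - ⅓*(-13)) + 93) - 1*(-26679) = (19 + (⅔ + 13/3) + 93) + 26679 = (19 + 5 + 93) + 26679 = 117 + 26679 = 26796)
-A = -1*26796 = -26796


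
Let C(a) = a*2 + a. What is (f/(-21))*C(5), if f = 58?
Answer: -290/7 ≈ -41.429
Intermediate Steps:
C(a) = 3*a (C(a) = 2*a + a = 3*a)
(f/(-21))*C(5) = (58/(-21))*(3*5) = (58*(-1/21))*15 = -58/21*15 = -290/7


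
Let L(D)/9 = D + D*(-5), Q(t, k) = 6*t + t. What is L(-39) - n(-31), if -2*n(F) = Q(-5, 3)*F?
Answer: 3893/2 ≈ 1946.5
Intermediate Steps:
Q(t, k) = 7*t
L(D) = -36*D (L(D) = 9*(D + D*(-5)) = 9*(D - 5*D) = 9*(-4*D) = -36*D)
n(F) = 35*F/2 (n(F) = -7*(-5)*F/2 = -(-35)*F/2 = 35*F/2)
L(-39) - n(-31) = -36*(-39) - 35*(-31)/2 = 1404 - 1*(-1085/2) = 1404 + 1085/2 = 3893/2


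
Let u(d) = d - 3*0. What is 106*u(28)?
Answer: 2968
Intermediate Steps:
u(d) = d (u(d) = d + 0 = d)
106*u(28) = 106*28 = 2968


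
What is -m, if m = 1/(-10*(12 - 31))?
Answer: -1/190 ≈ -0.0052632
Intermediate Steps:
m = 1/190 (m = 1/(-10*(-19)) = 1/190 ≈ 0.0052632)
-m = -1*1/190 = -1/190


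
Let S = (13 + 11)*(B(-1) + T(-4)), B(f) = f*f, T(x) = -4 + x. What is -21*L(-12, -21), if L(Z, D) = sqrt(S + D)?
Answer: -63*I*sqrt(21) ≈ -288.7*I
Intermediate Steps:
B(f) = f**2
S = -168 (S = (13 + 11)*((-1)**2 + (-4 - 4)) = 24*(1 - 8) = 24*(-7) = -168)
L(Z, D) = sqrt(-168 + D)
-21*L(-12, -21) = -21*sqrt(-168 - 21) = -63*I*sqrt(21)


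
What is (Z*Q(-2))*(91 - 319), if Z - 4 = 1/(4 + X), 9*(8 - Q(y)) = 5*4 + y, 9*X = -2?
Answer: -99180/17 ≈ -5834.1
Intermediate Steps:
X = -2/9 (X = (⅑)*(-2) = -2/9 ≈ -0.22222)
Q(y) = 52/9 - y/9 (Q(y) = 8 - (5*4 + y)/9 = 8 - (20 + y)/9 = 8 + (-20/9 - y/9) = 52/9 - y/9)
Z = 145/34 (Z = 4 + 1/(4 - 2/9) = 4 + 1/(34/9) = 4 + 9/34 = 145/34 ≈ 4.2647)
(Z*Q(-2))*(91 - 319) = (145*(52/9 - ⅑*(-2))/34)*(91 - 319) = (145*(52/9 + 2/9)/34)*(-228) = ((145/34)*6)*(-228) = (435/17)*(-228) = -99180/17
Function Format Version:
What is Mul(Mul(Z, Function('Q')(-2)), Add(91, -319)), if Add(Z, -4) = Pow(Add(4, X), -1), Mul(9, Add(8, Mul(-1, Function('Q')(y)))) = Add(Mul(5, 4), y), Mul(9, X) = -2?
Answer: Rational(-99180, 17) ≈ -5834.1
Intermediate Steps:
X = Rational(-2, 9) (X = Mul(Rational(1, 9), -2) = Rational(-2, 9) ≈ -0.22222)
Function('Q')(y) = Add(Rational(52, 9), Mul(Rational(-1, 9), y)) (Function('Q')(y) = Add(8, Mul(Rational(-1, 9), Add(Mul(5, 4), y))) = Add(8, Mul(Rational(-1, 9), Add(20, y))) = Add(8, Add(Rational(-20, 9), Mul(Rational(-1, 9), y))) = Add(Rational(52, 9), Mul(Rational(-1, 9), y)))
Z = Rational(145, 34) (Z = Add(4, Pow(Add(4, Rational(-2, 9)), -1)) = Add(4, Pow(Rational(34, 9), -1)) = Add(4, Rational(9, 34)) = Rational(145, 34) ≈ 4.2647)
Mul(Mul(Z, Function('Q')(-2)), Add(91, -319)) = Mul(Mul(Rational(145, 34), Add(Rational(52, 9), Mul(Rational(-1, 9), -2))), Add(91, -319)) = Mul(Mul(Rational(145, 34), Add(Rational(52, 9), Rational(2, 9))), -228) = Mul(Mul(Rational(145, 34), 6), -228) = Mul(Rational(435, 17), -228) = Rational(-99180, 17)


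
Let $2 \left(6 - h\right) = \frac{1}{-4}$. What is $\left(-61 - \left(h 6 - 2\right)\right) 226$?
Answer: $- \frac{43279}{2} \approx -21640.0$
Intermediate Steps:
$h = \frac{49}{8}$ ($h = 6 - \frac{1}{2 \left(-4\right)} = 6 - - \frac{1}{8} = 6 + \frac{1}{8} = \frac{49}{8} \approx 6.125$)
$\left(-61 - \left(h 6 - 2\right)\right) 226 = \left(-61 - \left(\frac{49}{8} \cdot 6 - 2\right)\right) 226 = \left(-61 - \left(\frac{147}{4} - 2\right)\right) 226 = \left(-61 - \frac{139}{4}\right) 226 = \left(- \frac{383}{4}\right) 226 = - \frac{43279}{2}$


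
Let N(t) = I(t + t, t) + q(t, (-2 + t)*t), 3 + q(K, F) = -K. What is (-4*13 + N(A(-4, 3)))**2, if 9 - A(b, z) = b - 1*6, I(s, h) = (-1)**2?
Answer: 5329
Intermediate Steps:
I(s, h) = 1
A(b, z) = 15 - b (A(b, z) = 9 - (b - 1*6) = 9 - (b - 6) = 9 - (-6 + b) = 9 + (6 - b) = 15 - b)
q(K, F) = -3 - K
N(t) = -2 - t (N(t) = 1 + (-3 - t) = -2 - t)
(-4*13 + N(A(-4, 3)))**2 = (-4*13 + (-2 - (15 - 1*(-4))))**2 = (-52 + (-2 - (15 + 4)))**2 = (-52 + (-2 - 1*19))**2 = (-52 + (-2 - 19))**2 = (-52 - 21)**2 = (-73)**2 = 5329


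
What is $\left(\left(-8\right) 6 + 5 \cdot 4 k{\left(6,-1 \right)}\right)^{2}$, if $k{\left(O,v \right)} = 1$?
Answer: $784$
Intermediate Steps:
$\left(\left(-8\right) 6 + 5 \cdot 4 k{\left(6,-1 \right)}\right)^{2} = \left(\left(-8\right) 6 + 5 \cdot 4 \cdot 1\right)^{2} = \left(-48 + 20 \cdot 1\right)^{2} = \left(-48 + 20\right)^{2} = \left(-28\right)^{2} = 784$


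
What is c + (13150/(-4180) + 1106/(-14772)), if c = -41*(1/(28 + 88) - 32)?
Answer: 117147402811/89533092 ≈ 1308.4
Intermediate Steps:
c = 152151/116 (c = -41*(1/116 - 32) = -41*(-3711/116) = 152151/116 ≈ 1311.6)
c + (13150/(-4180) + 1106/(-14772)) = 152151/116 + (13150/(-4180) + 1106/(-14772)) = 152151/116 + (13150*(-1/4180) + 1106*(-1/14772)) = 152151/116 + (-1315/418 - 553/7386) = 152151/116 - 2485936/771837 = 117147402811/89533092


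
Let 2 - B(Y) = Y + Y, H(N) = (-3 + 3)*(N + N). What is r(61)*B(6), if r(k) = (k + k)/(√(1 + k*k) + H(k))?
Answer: -610*√3722/1861 ≈ -19.997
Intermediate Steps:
H(N) = 0 (H(N) = 0*(2*N) = 0)
B(Y) = 2 - 2*Y (B(Y) = 2 - (Y + Y) = 2 - 2*Y)
r(k) = 2*k/√(1 + k²) (r(k) = (k + k)/(√(1 + k*k) + 0) = (2*k)/(√(1 + k²) + 0) = (2*k)/(√(1 + k²)) = (2*k)/√(1 + k²) = 2*k/√(1 + k²))
r(61)*B(6) = (2*61/√(1 + 61²))*(2 - 2*6) = (2*61/√(1 + 3721))*(2 - 12) = (2*61/√3722)*(-10) = (2*61*(√3722/3722))*(-10) = (61*√3722/1861)*(-10) = -610*√3722/1861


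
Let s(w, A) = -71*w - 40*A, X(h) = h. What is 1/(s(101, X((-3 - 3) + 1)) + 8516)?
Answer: 1/1545 ≈ 0.00064725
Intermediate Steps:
1/(s(101, X((-3 - 3) + 1)) + 8516) = 1/((-71*101 - 40*((-3 - 3) + 1)) + 8516) = 1/((-7171 - 40*(-6 + 1)) + 8516) = 1/((-7171 - 40*(-5)) + 8516) = 1/((-7171 + 200) + 8516) = 1/(-6971 + 8516) = 1/1545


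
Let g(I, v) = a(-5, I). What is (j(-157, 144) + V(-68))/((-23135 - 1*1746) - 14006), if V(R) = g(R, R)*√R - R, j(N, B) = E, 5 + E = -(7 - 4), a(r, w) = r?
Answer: -60/38887 + 10*I*√17/38887 ≈ -0.0015429 + 0.0010603*I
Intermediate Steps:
g(I, v) = -5
E = -8 (E = -5 - (7 - 4) = -5 - 1*3 = -5 - 3 = -8)
j(N, B) = -8
V(R) = -R - 5*√R (V(R) = -5*√R - R = -R - 5*√R)
(j(-157, 144) + V(-68))/((-23135 - 1*1746) - 14006) = (-8 + (-1*(-68) - 10*I*√17))/((-23135 - 1*1746) - 14006) = (-8 + (68 - 10*I*√17))/((-23135 - 1746) - 14006) = (-8 + (68 - 10*I*√17))/(-24881 - 14006) = (60 - 10*I*√17)/(-38887) = (60 - 10*I*√17)*(-1/38887) = -60/38887 + 10*I*√17/38887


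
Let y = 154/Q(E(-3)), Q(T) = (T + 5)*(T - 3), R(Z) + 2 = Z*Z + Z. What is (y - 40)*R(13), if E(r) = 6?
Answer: -6360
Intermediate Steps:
R(Z) = -2 + Z + Z² (R(Z) = -2 + (Z*Z + Z) = -2 + (Z² + Z) = -2 + (Z + Z²) = -2 + Z + Z²)
Q(T) = (-3 + T)*(5 + T) (Q(T) = (5 + T)*(-3 + T) = (-3 + T)*(5 + T))
y = 14/3 (y = 154/(-15 + 6² + 2*6) = 154/(-15 + 36 + 12) = 154/33 = 154*(1/33) = 14/3 ≈ 4.6667)
(y - 40)*R(13) = (14/3 - 40)*(-2 + 13 + 13²) = -106*(-2 + 13 + 169)/3 = -106/3*180 = -6360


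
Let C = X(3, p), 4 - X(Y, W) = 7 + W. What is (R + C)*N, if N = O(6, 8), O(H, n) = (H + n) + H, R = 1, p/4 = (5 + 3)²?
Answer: -5160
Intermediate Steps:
p = 256 (p = 4*(5 + 3)² = 4*8² = 4*64 = 256)
O(H, n) = n + 2*H
X(Y, W) = -3 - W (X(Y, W) = 4 - (7 + W) = 4 + (-7 - W) = -3 - W)
N = 20 (N = 8 + 2*6 = 8 + 12 = 20)
C = -259 (C = -3 - 1*256 = -3 - 256 = -259)
(R + C)*N = (1 - 259)*20 = -258*20 = -5160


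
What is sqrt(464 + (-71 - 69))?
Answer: 18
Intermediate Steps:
sqrt(464 + (-71 - 69)) = sqrt(464 - 140) = sqrt(324) = 18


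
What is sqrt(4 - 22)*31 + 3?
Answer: 3 + 93*I*sqrt(2) ≈ 3.0 + 131.52*I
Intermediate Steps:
sqrt(4 - 22)*31 + 3 = sqrt(-18)*31 + 3 = (3*I*sqrt(2))*31 + 3 = 93*I*sqrt(2) + 3 = 3 + 93*I*sqrt(2)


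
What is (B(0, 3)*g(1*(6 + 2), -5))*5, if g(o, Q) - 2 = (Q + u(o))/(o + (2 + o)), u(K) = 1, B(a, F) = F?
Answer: 80/3 ≈ 26.667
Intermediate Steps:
g(o, Q) = 2 + (1 + Q)/(2 + 2*o) (g(o, Q) = 2 + (Q + 1)/(o + (2 + o)) = 2 + (1 + Q)/(2 + 2*o))
(B(0, 3)*g(1*(6 + 2), -5))*5 = (3*((5 - 5 + 4*(1*(6 + 2)))/(2*(1 + 1*(6 + 2)))))*5 = (3*((5 - 5 + 4*(1*8))/(2*(1 + 1*8))))*5 = (3*((5 - 5 + 4*8)/(2*(1 + 8))))*5 = (3*((1/2)*(5 - 5 + 32)/9))*5 = (3*((1/2)*(1/9)*32))*5 = (3*(16/9))*5 = (16/3)*5 = 80/3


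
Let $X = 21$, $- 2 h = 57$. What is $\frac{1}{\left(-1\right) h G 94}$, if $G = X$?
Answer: $\frac{1}{56259} \approx 1.7775 \cdot 10^{-5}$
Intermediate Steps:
$h = - \frac{57}{2}$ ($h = \left(- \frac{1}{2}\right) 57 = - \frac{57}{2} \approx -28.5$)
$G = 21$
$\frac{1}{\left(-1\right) h G 94} = \frac{1}{\left(-1\right) \left(- \frac{57}{2}\right) 21 \cdot 94} = \frac{1}{\left(-1\right) \left(\left(- \frac{1197}{2}\right) 94\right)} = \frac{1}{\left(-1\right) \left(-56259\right)} = \frac{1}{56259}$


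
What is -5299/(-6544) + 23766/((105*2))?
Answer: 26106249/229040 ≈ 113.98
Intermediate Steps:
-5299/(-6544) + 23766/((105*2)) = -5299*(-1/6544) + 23766/210 = 5299/6544 + 23766*(1/210) = 5299/6544 + 3961/35 = 26106249/229040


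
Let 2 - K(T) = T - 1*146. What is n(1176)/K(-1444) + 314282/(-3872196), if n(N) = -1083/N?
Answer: -49382486201/604124531136 ≈ -0.081742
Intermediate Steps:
K(T) = 148 - T (K(T) = 2 - (T - 1*146) = 2 - (T - 146) = 2 - (-146 + T) = 2 + (146 - T) = 148 - T)
n(1176)/K(-1444) + 314282/(-3872196) = (-1083/1176)/(148 - 1*(-1444)) + 314282/(-3872196) = (-1083*1/1176)/(148 + 1444) + 314282*(-1/3872196) = -361/392/1592 - 157141/1936098 = -361/392*1/1592 - 157141/1936098 = -361/624064 - 157141/1936098 = -49382486201/604124531136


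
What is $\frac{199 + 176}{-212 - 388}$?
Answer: $- \frac{5}{8} \approx -0.625$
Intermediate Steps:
$\frac{199 + 176}{-212 - 388} = \frac{375}{-212 - 388} = \frac{375}{-600} = 375 \left(- \frac{1}{600}\right) = - \frac{5}{8}$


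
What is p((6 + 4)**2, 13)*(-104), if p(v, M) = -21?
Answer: 2184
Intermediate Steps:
p((6 + 4)**2, 13)*(-104) = -21*(-104) = 2184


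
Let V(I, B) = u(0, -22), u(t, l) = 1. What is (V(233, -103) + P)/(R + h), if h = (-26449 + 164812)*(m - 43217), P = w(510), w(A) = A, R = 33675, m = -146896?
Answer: -511/26304571344 ≈ -1.9426e-8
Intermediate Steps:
V(I, B) = 1
P = 510
h = -26304605019 (h = (-26449 + 164812)*(-146896 - 43217) = 138363*(-190113) = -26304605019)
(V(233, -103) + P)/(R + h) = (1 + 510)/(33675 - 26304605019) = 511/(-26304571344) = 511*(-1/26304571344) = -511/26304571344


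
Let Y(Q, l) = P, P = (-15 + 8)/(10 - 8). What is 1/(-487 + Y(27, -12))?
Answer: -2/981 ≈ -0.0020387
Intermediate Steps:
P = -7/2 ≈ -3.5000
Y(Q, l) = -7/2
1/(-487 + Y(27, -12)) = 1/(-487 - 7/2) = 1/(-981/2) = -2/981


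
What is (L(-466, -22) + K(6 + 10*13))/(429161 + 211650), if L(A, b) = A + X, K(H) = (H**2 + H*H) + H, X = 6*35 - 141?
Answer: 36731/640811 ≈ 0.057320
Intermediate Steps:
X = 69 (X = 210 - 141 = 69)
K(H) = H + 2*H**2 (K(H) = (H**2 + H**2) + H = 2*H**2 + H = H + 2*H**2)
L(A, b) = 69 + A (L(A, b) = A + 69 = 69 + A)
(L(-466, -22) + K(6 + 10*13))/(429161 + 211650) = ((69 - 466) + (6 + 10*13)*(1 + 2*(6 + 10*13)))/(429161 + 211650) = (-397 + (6 + 130)*(1 + 2*(6 + 130)))/640811 = (-397 + 136*(1 + 2*136))*(1/640811) = (-397 + 136*(1 + 272))*(1/640811) = (-397 + 136*273)*(1/640811) = (-397 + 37128)*(1/640811) = 36731*(1/640811) = 36731/640811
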